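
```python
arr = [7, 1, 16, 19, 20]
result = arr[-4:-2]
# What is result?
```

arr has length 5. The slice arr[-4:-2] selects indices [1, 2] (1->1, 2->16), giving [1, 16].

[1, 16]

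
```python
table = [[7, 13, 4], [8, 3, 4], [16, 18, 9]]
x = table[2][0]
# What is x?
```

table[2] = [16, 18, 9]. Taking column 0 of that row yields 16.

16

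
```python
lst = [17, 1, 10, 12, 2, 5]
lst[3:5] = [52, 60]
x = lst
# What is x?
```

lst starts as [17, 1, 10, 12, 2, 5] (length 6). The slice lst[3:5] covers indices [3, 4] with values [12, 2]. Replacing that slice with [52, 60] (same length) produces [17, 1, 10, 52, 60, 5].

[17, 1, 10, 52, 60, 5]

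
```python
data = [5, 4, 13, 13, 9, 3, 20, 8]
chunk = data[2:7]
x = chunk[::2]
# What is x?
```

data has length 8. The slice data[2:7] selects indices [2, 3, 4, 5, 6] (2->13, 3->13, 4->9, 5->3, 6->20), giving [13, 13, 9, 3, 20]. So chunk = [13, 13, 9, 3, 20]. chunk has length 5. The slice chunk[::2] selects indices [0, 2, 4] (0->13, 2->9, 4->20), giving [13, 9, 20].

[13, 9, 20]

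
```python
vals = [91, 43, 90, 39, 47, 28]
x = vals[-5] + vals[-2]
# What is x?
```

vals has length 6. Negative index -5 maps to positive index 6 + (-5) = 1. vals[1] = 43.
vals has length 6. Negative index -2 maps to positive index 6 + (-2) = 4. vals[4] = 47.
Sum: 43 + 47 = 90.

90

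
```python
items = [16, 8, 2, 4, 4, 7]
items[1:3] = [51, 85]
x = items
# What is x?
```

items starts as [16, 8, 2, 4, 4, 7] (length 6). The slice items[1:3] covers indices [1, 2] with values [8, 2]. Replacing that slice with [51, 85] (same length) produces [16, 51, 85, 4, 4, 7].

[16, 51, 85, 4, 4, 7]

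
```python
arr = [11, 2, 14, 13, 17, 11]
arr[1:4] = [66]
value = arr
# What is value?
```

arr starts as [11, 2, 14, 13, 17, 11] (length 6). The slice arr[1:4] covers indices [1, 2, 3] with values [2, 14, 13]. Replacing that slice with [66] (different length) produces [11, 66, 17, 11].

[11, 66, 17, 11]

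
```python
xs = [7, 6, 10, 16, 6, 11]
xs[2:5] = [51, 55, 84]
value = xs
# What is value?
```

xs starts as [7, 6, 10, 16, 6, 11] (length 6). The slice xs[2:5] covers indices [2, 3, 4] with values [10, 16, 6]. Replacing that slice with [51, 55, 84] (same length) produces [7, 6, 51, 55, 84, 11].

[7, 6, 51, 55, 84, 11]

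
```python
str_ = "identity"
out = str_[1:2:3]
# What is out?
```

str_ has length 8. The slice str_[1:2:3] selects indices [1] (1->'d'), giving 'd'.

'd'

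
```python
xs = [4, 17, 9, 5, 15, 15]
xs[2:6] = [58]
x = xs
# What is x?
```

xs starts as [4, 17, 9, 5, 15, 15] (length 6). The slice xs[2:6] covers indices [2, 3, 4, 5] with values [9, 5, 15, 15]. Replacing that slice with [58] (different length) produces [4, 17, 58].

[4, 17, 58]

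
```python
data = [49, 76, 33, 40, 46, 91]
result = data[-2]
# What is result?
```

data has length 6. Negative index -2 maps to positive index 6 + (-2) = 4. data[4] = 46.

46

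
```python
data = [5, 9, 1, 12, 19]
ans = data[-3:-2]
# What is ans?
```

data has length 5. The slice data[-3:-2] selects indices [2] (2->1), giving [1].

[1]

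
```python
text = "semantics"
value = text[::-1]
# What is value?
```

text has length 9. The slice text[::-1] selects indices [8, 7, 6, 5, 4, 3, 2, 1, 0] (8->'s', 7->'c', 6->'i', 5->'t', 4->'n', 3->'a', 2->'m', 1->'e', 0->'s'), giving 'scitnames'.

'scitnames'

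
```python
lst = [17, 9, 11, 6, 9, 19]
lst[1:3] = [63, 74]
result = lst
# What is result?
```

lst starts as [17, 9, 11, 6, 9, 19] (length 6). The slice lst[1:3] covers indices [1, 2] with values [9, 11]. Replacing that slice with [63, 74] (same length) produces [17, 63, 74, 6, 9, 19].

[17, 63, 74, 6, 9, 19]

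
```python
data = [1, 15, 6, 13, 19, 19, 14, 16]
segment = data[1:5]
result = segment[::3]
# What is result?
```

data has length 8. The slice data[1:5] selects indices [1, 2, 3, 4] (1->15, 2->6, 3->13, 4->19), giving [15, 6, 13, 19]. So segment = [15, 6, 13, 19]. segment has length 4. The slice segment[::3] selects indices [0, 3] (0->15, 3->19), giving [15, 19].

[15, 19]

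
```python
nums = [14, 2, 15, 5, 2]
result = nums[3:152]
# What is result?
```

nums has length 5. The slice nums[3:152] selects indices [3, 4] (3->5, 4->2), giving [5, 2].

[5, 2]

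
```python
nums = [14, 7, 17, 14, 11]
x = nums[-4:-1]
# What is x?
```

nums has length 5. The slice nums[-4:-1] selects indices [1, 2, 3] (1->7, 2->17, 3->14), giving [7, 17, 14].

[7, 17, 14]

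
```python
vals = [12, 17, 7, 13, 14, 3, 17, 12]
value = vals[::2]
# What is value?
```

vals has length 8. The slice vals[::2] selects indices [0, 2, 4, 6] (0->12, 2->7, 4->14, 6->17), giving [12, 7, 14, 17].

[12, 7, 14, 17]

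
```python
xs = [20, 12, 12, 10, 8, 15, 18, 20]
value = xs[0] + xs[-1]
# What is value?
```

xs has length 8. xs[0] = 20.
xs has length 8. Negative index -1 maps to positive index 8 + (-1) = 7. xs[7] = 20.
Sum: 20 + 20 = 40.

40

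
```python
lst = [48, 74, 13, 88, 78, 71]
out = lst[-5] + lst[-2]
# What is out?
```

lst has length 6. Negative index -5 maps to positive index 6 + (-5) = 1. lst[1] = 74.
lst has length 6. Negative index -2 maps to positive index 6 + (-2) = 4. lst[4] = 78.
Sum: 74 + 78 = 152.

152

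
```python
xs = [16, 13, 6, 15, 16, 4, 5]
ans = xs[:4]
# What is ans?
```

xs has length 7. The slice xs[:4] selects indices [0, 1, 2, 3] (0->16, 1->13, 2->6, 3->15), giving [16, 13, 6, 15].

[16, 13, 6, 15]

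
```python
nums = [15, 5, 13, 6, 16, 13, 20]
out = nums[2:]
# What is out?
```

nums has length 7. The slice nums[2:] selects indices [2, 3, 4, 5, 6] (2->13, 3->6, 4->16, 5->13, 6->20), giving [13, 6, 16, 13, 20].

[13, 6, 16, 13, 20]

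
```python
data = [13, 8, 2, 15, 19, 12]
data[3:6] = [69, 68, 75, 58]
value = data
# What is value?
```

data starts as [13, 8, 2, 15, 19, 12] (length 6). The slice data[3:6] covers indices [3, 4, 5] with values [15, 19, 12]. Replacing that slice with [69, 68, 75, 58] (different length) produces [13, 8, 2, 69, 68, 75, 58].

[13, 8, 2, 69, 68, 75, 58]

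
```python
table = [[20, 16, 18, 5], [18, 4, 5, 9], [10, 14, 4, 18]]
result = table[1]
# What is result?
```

table has 3 rows. Row 1 is [18, 4, 5, 9].

[18, 4, 5, 9]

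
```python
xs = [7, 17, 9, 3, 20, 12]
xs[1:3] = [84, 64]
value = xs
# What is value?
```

xs starts as [7, 17, 9, 3, 20, 12] (length 6). The slice xs[1:3] covers indices [1, 2] with values [17, 9]. Replacing that slice with [84, 64] (same length) produces [7, 84, 64, 3, 20, 12].

[7, 84, 64, 3, 20, 12]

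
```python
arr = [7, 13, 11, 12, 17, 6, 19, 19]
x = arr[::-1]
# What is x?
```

arr has length 8. The slice arr[::-1] selects indices [7, 6, 5, 4, 3, 2, 1, 0] (7->19, 6->19, 5->6, 4->17, 3->12, 2->11, 1->13, 0->7), giving [19, 19, 6, 17, 12, 11, 13, 7].

[19, 19, 6, 17, 12, 11, 13, 7]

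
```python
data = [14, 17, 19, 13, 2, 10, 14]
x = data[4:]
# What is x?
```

data has length 7. The slice data[4:] selects indices [4, 5, 6] (4->2, 5->10, 6->14), giving [2, 10, 14].

[2, 10, 14]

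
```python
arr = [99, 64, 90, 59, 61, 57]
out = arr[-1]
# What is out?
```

arr has length 6. Negative index -1 maps to positive index 6 + (-1) = 5. arr[5] = 57.

57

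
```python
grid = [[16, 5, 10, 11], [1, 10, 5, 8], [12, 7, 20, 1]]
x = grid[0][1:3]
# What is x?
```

grid[0] = [16, 5, 10, 11]. grid[0] has length 4. The slice grid[0][1:3] selects indices [1, 2] (1->5, 2->10), giving [5, 10].

[5, 10]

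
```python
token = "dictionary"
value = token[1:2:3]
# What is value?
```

token has length 10. The slice token[1:2:3] selects indices [1] (1->'i'), giving 'i'.

'i'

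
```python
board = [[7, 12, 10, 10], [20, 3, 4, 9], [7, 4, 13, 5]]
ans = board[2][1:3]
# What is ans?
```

board[2] = [7, 4, 13, 5]. board[2] has length 4. The slice board[2][1:3] selects indices [1, 2] (1->4, 2->13), giving [4, 13].

[4, 13]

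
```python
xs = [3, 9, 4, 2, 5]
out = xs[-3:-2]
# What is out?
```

xs has length 5. The slice xs[-3:-2] selects indices [2] (2->4), giving [4].

[4]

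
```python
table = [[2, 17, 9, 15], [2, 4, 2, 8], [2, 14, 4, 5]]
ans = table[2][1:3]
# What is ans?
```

table[2] = [2, 14, 4, 5]. table[2] has length 4. The slice table[2][1:3] selects indices [1, 2] (1->14, 2->4), giving [14, 4].

[14, 4]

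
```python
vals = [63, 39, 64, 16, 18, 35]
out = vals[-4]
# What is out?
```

vals has length 6. Negative index -4 maps to positive index 6 + (-4) = 2. vals[2] = 64.

64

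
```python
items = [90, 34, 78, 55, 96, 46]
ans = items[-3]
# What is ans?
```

items has length 6. Negative index -3 maps to positive index 6 + (-3) = 3. items[3] = 55.

55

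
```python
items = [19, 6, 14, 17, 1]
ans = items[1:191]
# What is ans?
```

items has length 5. The slice items[1:191] selects indices [1, 2, 3, 4] (1->6, 2->14, 3->17, 4->1), giving [6, 14, 17, 1].

[6, 14, 17, 1]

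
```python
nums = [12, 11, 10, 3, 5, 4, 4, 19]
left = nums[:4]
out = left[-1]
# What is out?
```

nums has length 8. The slice nums[:4] selects indices [0, 1, 2, 3] (0->12, 1->11, 2->10, 3->3), giving [12, 11, 10, 3]. So left = [12, 11, 10, 3]. Then left[-1] = 3.

3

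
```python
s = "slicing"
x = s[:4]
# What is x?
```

s has length 7. The slice s[:4] selects indices [0, 1, 2, 3] (0->'s', 1->'l', 2->'i', 3->'c'), giving 'slic'.

'slic'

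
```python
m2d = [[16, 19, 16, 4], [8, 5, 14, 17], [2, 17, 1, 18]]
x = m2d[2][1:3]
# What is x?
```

m2d[2] = [2, 17, 1, 18]. m2d[2] has length 4. The slice m2d[2][1:3] selects indices [1, 2] (1->17, 2->1), giving [17, 1].

[17, 1]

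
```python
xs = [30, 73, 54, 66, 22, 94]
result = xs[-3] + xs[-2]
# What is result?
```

xs has length 6. Negative index -3 maps to positive index 6 + (-3) = 3. xs[3] = 66.
xs has length 6. Negative index -2 maps to positive index 6 + (-2) = 4. xs[4] = 22.
Sum: 66 + 22 = 88.

88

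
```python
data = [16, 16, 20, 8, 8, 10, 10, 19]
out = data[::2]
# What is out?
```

data has length 8. The slice data[::2] selects indices [0, 2, 4, 6] (0->16, 2->20, 4->8, 6->10), giving [16, 20, 8, 10].

[16, 20, 8, 10]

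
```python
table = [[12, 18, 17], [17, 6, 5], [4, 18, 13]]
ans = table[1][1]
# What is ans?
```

table[1] = [17, 6, 5]. Taking column 1 of that row yields 6.

6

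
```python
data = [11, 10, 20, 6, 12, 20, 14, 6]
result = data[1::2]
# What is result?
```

data has length 8. The slice data[1::2] selects indices [1, 3, 5, 7] (1->10, 3->6, 5->20, 7->6), giving [10, 6, 20, 6].

[10, 6, 20, 6]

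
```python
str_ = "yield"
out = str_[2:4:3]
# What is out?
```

str_ has length 5. The slice str_[2:4:3] selects indices [2] (2->'e'), giving 'e'.

'e'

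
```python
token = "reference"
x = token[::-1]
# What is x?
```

token has length 9. The slice token[::-1] selects indices [8, 7, 6, 5, 4, 3, 2, 1, 0] (8->'e', 7->'c', 6->'n', 5->'e', 4->'r', 3->'e', 2->'f', 1->'e', 0->'r'), giving 'ecnerefer'.

'ecnerefer'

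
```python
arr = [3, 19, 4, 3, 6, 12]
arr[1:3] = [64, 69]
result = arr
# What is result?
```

arr starts as [3, 19, 4, 3, 6, 12] (length 6). The slice arr[1:3] covers indices [1, 2] with values [19, 4]. Replacing that slice with [64, 69] (same length) produces [3, 64, 69, 3, 6, 12].

[3, 64, 69, 3, 6, 12]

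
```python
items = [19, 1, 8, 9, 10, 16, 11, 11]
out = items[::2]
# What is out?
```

items has length 8. The slice items[::2] selects indices [0, 2, 4, 6] (0->19, 2->8, 4->10, 6->11), giving [19, 8, 10, 11].

[19, 8, 10, 11]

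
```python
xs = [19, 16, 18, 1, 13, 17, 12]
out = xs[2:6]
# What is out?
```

xs has length 7. The slice xs[2:6] selects indices [2, 3, 4, 5] (2->18, 3->1, 4->13, 5->17), giving [18, 1, 13, 17].

[18, 1, 13, 17]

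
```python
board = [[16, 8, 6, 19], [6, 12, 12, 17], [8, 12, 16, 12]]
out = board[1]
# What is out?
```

board has 3 rows. Row 1 is [6, 12, 12, 17].

[6, 12, 12, 17]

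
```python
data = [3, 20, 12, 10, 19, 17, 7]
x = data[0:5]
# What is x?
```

data has length 7. The slice data[0:5] selects indices [0, 1, 2, 3, 4] (0->3, 1->20, 2->12, 3->10, 4->19), giving [3, 20, 12, 10, 19].

[3, 20, 12, 10, 19]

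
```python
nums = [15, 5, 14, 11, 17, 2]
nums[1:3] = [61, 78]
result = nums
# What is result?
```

nums starts as [15, 5, 14, 11, 17, 2] (length 6). The slice nums[1:3] covers indices [1, 2] with values [5, 14]. Replacing that slice with [61, 78] (same length) produces [15, 61, 78, 11, 17, 2].

[15, 61, 78, 11, 17, 2]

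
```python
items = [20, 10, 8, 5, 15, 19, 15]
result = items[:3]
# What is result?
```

items has length 7. The slice items[:3] selects indices [0, 1, 2] (0->20, 1->10, 2->8), giving [20, 10, 8].

[20, 10, 8]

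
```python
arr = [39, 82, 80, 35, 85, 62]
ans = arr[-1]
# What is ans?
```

arr has length 6. Negative index -1 maps to positive index 6 + (-1) = 5. arr[5] = 62.

62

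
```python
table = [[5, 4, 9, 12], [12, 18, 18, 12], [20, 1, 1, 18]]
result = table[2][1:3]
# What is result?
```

table[2] = [20, 1, 1, 18]. table[2] has length 4. The slice table[2][1:3] selects indices [1, 2] (1->1, 2->1), giving [1, 1].

[1, 1]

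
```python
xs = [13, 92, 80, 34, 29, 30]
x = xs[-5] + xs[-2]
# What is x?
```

xs has length 6. Negative index -5 maps to positive index 6 + (-5) = 1. xs[1] = 92.
xs has length 6. Negative index -2 maps to positive index 6 + (-2) = 4. xs[4] = 29.
Sum: 92 + 29 = 121.

121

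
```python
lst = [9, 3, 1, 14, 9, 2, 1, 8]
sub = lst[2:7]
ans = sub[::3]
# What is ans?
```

lst has length 8. The slice lst[2:7] selects indices [2, 3, 4, 5, 6] (2->1, 3->14, 4->9, 5->2, 6->1), giving [1, 14, 9, 2, 1]. So sub = [1, 14, 9, 2, 1]. sub has length 5. The slice sub[::3] selects indices [0, 3] (0->1, 3->2), giving [1, 2].

[1, 2]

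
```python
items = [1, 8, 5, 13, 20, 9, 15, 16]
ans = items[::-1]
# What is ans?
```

items has length 8. The slice items[::-1] selects indices [7, 6, 5, 4, 3, 2, 1, 0] (7->16, 6->15, 5->9, 4->20, 3->13, 2->5, 1->8, 0->1), giving [16, 15, 9, 20, 13, 5, 8, 1].

[16, 15, 9, 20, 13, 5, 8, 1]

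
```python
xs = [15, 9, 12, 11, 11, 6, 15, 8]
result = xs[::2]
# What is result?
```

xs has length 8. The slice xs[::2] selects indices [0, 2, 4, 6] (0->15, 2->12, 4->11, 6->15), giving [15, 12, 11, 15].

[15, 12, 11, 15]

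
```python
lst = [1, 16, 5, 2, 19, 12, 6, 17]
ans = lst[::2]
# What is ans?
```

lst has length 8. The slice lst[::2] selects indices [0, 2, 4, 6] (0->1, 2->5, 4->19, 6->6), giving [1, 5, 19, 6].

[1, 5, 19, 6]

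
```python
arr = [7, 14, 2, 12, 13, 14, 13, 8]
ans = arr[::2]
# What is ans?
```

arr has length 8. The slice arr[::2] selects indices [0, 2, 4, 6] (0->7, 2->2, 4->13, 6->13), giving [7, 2, 13, 13].

[7, 2, 13, 13]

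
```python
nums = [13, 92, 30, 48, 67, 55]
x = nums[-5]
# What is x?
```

nums has length 6. Negative index -5 maps to positive index 6 + (-5) = 1. nums[1] = 92.

92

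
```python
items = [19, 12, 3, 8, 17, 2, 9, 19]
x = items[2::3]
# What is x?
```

items has length 8. The slice items[2::3] selects indices [2, 5] (2->3, 5->2), giving [3, 2].

[3, 2]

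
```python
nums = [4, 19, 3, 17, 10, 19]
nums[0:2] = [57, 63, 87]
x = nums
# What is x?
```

nums starts as [4, 19, 3, 17, 10, 19] (length 6). The slice nums[0:2] covers indices [0, 1] with values [4, 19]. Replacing that slice with [57, 63, 87] (different length) produces [57, 63, 87, 3, 17, 10, 19].

[57, 63, 87, 3, 17, 10, 19]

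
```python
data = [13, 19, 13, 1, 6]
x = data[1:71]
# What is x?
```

data has length 5. The slice data[1:71] selects indices [1, 2, 3, 4] (1->19, 2->13, 3->1, 4->6), giving [19, 13, 1, 6].

[19, 13, 1, 6]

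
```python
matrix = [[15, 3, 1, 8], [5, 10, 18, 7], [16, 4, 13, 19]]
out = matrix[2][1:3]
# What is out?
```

matrix[2] = [16, 4, 13, 19]. matrix[2] has length 4. The slice matrix[2][1:3] selects indices [1, 2] (1->4, 2->13), giving [4, 13].

[4, 13]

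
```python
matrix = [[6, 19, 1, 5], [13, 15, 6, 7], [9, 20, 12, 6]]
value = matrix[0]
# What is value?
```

matrix has 3 rows. Row 0 is [6, 19, 1, 5].

[6, 19, 1, 5]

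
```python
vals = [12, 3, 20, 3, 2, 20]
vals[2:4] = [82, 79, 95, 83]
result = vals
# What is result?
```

vals starts as [12, 3, 20, 3, 2, 20] (length 6). The slice vals[2:4] covers indices [2, 3] with values [20, 3]. Replacing that slice with [82, 79, 95, 83] (different length) produces [12, 3, 82, 79, 95, 83, 2, 20].

[12, 3, 82, 79, 95, 83, 2, 20]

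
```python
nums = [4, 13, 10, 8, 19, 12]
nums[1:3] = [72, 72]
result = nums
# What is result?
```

nums starts as [4, 13, 10, 8, 19, 12] (length 6). The slice nums[1:3] covers indices [1, 2] with values [13, 10]. Replacing that slice with [72, 72] (same length) produces [4, 72, 72, 8, 19, 12].

[4, 72, 72, 8, 19, 12]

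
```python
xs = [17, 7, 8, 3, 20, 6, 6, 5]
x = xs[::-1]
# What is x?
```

xs has length 8. The slice xs[::-1] selects indices [7, 6, 5, 4, 3, 2, 1, 0] (7->5, 6->6, 5->6, 4->20, 3->3, 2->8, 1->7, 0->17), giving [5, 6, 6, 20, 3, 8, 7, 17].

[5, 6, 6, 20, 3, 8, 7, 17]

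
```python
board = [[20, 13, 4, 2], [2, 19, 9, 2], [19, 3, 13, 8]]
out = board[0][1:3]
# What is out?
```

board[0] = [20, 13, 4, 2]. board[0] has length 4. The slice board[0][1:3] selects indices [1, 2] (1->13, 2->4), giving [13, 4].

[13, 4]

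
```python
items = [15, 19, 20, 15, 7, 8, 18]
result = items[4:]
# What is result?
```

items has length 7. The slice items[4:] selects indices [4, 5, 6] (4->7, 5->8, 6->18), giving [7, 8, 18].

[7, 8, 18]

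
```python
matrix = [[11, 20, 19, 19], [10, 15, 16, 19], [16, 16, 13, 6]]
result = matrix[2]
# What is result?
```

matrix has 3 rows. Row 2 is [16, 16, 13, 6].

[16, 16, 13, 6]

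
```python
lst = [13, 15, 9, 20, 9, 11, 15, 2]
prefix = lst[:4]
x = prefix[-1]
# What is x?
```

lst has length 8. The slice lst[:4] selects indices [0, 1, 2, 3] (0->13, 1->15, 2->9, 3->20), giving [13, 15, 9, 20]. So prefix = [13, 15, 9, 20]. Then prefix[-1] = 20.

20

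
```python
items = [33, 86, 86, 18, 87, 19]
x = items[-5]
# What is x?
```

items has length 6. Negative index -5 maps to positive index 6 + (-5) = 1. items[1] = 86.

86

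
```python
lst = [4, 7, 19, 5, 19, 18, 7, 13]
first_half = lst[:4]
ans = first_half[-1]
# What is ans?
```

lst has length 8. The slice lst[:4] selects indices [0, 1, 2, 3] (0->4, 1->7, 2->19, 3->5), giving [4, 7, 19, 5]. So first_half = [4, 7, 19, 5]. Then first_half[-1] = 5.

5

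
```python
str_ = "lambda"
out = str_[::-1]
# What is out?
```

str_ has length 6. The slice str_[::-1] selects indices [5, 4, 3, 2, 1, 0] (5->'a', 4->'d', 3->'b', 2->'m', 1->'a', 0->'l'), giving 'adbmal'.

'adbmal'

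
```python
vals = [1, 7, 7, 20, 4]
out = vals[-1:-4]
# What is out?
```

vals has length 5. The slice vals[-1:-4] resolves to an empty index range, so the result is [].

[]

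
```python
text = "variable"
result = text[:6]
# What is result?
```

text has length 8. The slice text[:6] selects indices [0, 1, 2, 3, 4, 5] (0->'v', 1->'a', 2->'r', 3->'i', 4->'a', 5->'b'), giving 'variab'.

'variab'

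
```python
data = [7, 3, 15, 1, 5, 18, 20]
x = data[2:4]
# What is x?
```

data has length 7. The slice data[2:4] selects indices [2, 3] (2->15, 3->1), giving [15, 1].

[15, 1]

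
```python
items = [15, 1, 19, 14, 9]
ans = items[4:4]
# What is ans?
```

items has length 5. The slice items[4:4] resolves to an empty index range, so the result is [].

[]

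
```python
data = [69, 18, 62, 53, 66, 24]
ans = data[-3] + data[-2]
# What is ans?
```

data has length 6. Negative index -3 maps to positive index 6 + (-3) = 3. data[3] = 53.
data has length 6. Negative index -2 maps to positive index 6 + (-2) = 4. data[4] = 66.
Sum: 53 + 66 = 119.

119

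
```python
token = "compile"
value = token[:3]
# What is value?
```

token has length 7. The slice token[:3] selects indices [0, 1, 2] (0->'c', 1->'o', 2->'m'), giving 'com'.

'com'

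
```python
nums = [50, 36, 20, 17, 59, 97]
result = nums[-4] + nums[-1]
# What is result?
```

nums has length 6. Negative index -4 maps to positive index 6 + (-4) = 2. nums[2] = 20.
nums has length 6. Negative index -1 maps to positive index 6 + (-1) = 5. nums[5] = 97.
Sum: 20 + 97 = 117.

117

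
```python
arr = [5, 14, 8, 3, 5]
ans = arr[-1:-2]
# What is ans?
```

arr has length 5. The slice arr[-1:-2] resolves to an empty index range, so the result is [].

[]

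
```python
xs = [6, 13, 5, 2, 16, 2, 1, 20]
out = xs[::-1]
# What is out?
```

xs has length 8. The slice xs[::-1] selects indices [7, 6, 5, 4, 3, 2, 1, 0] (7->20, 6->1, 5->2, 4->16, 3->2, 2->5, 1->13, 0->6), giving [20, 1, 2, 16, 2, 5, 13, 6].

[20, 1, 2, 16, 2, 5, 13, 6]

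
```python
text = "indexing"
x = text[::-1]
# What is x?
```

text has length 8. The slice text[::-1] selects indices [7, 6, 5, 4, 3, 2, 1, 0] (7->'g', 6->'n', 5->'i', 4->'x', 3->'e', 2->'d', 1->'n', 0->'i'), giving 'gnixedni'.

'gnixedni'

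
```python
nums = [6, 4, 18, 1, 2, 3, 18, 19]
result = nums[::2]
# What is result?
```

nums has length 8. The slice nums[::2] selects indices [0, 2, 4, 6] (0->6, 2->18, 4->2, 6->18), giving [6, 18, 2, 18].

[6, 18, 2, 18]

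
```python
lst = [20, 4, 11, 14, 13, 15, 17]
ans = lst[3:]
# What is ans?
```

lst has length 7. The slice lst[3:] selects indices [3, 4, 5, 6] (3->14, 4->13, 5->15, 6->17), giving [14, 13, 15, 17].

[14, 13, 15, 17]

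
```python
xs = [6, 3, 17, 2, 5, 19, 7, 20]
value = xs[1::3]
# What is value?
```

xs has length 8. The slice xs[1::3] selects indices [1, 4, 7] (1->3, 4->5, 7->20), giving [3, 5, 20].

[3, 5, 20]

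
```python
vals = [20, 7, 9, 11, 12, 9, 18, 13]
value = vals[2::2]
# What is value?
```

vals has length 8. The slice vals[2::2] selects indices [2, 4, 6] (2->9, 4->12, 6->18), giving [9, 12, 18].

[9, 12, 18]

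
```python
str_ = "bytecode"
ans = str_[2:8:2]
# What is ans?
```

str_ has length 8. The slice str_[2:8:2] selects indices [2, 4, 6] (2->'t', 4->'c', 6->'d'), giving 'tcd'.

'tcd'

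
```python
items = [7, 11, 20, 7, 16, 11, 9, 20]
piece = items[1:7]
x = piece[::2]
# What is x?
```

items has length 8. The slice items[1:7] selects indices [1, 2, 3, 4, 5, 6] (1->11, 2->20, 3->7, 4->16, 5->11, 6->9), giving [11, 20, 7, 16, 11, 9]. So piece = [11, 20, 7, 16, 11, 9]. piece has length 6. The slice piece[::2] selects indices [0, 2, 4] (0->11, 2->7, 4->11), giving [11, 7, 11].

[11, 7, 11]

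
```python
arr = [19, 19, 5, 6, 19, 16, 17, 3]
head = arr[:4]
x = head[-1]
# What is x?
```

arr has length 8. The slice arr[:4] selects indices [0, 1, 2, 3] (0->19, 1->19, 2->5, 3->6), giving [19, 19, 5, 6]. So head = [19, 19, 5, 6]. Then head[-1] = 6.

6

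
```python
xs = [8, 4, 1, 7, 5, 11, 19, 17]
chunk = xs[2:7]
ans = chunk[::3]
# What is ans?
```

xs has length 8. The slice xs[2:7] selects indices [2, 3, 4, 5, 6] (2->1, 3->7, 4->5, 5->11, 6->19), giving [1, 7, 5, 11, 19]. So chunk = [1, 7, 5, 11, 19]. chunk has length 5. The slice chunk[::3] selects indices [0, 3] (0->1, 3->11), giving [1, 11].

[1, 11]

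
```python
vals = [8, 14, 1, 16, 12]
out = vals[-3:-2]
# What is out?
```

vals has length 5. The slice vals[-3:-2] selects indices [2] (2->1), giving [1].

[1]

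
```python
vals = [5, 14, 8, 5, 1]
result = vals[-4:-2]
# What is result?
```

vals has length 5. The slice vals[-4:-2] selects indices [1, 2] (1->14, 2->8), giving [14, 8].

[14, 8]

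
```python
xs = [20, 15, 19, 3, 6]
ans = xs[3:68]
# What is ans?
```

xs has length 5. The slice xs[3:68] selects indices [3, 4] (3->3, 4->6), giving [3, 6].

[3, 6]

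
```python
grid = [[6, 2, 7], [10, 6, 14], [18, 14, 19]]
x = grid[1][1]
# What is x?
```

grid[1] = [10, 6, 14]. Taking column 1 of that row yields 6.

6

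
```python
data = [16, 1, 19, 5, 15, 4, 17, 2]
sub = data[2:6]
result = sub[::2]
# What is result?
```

data has length 8. The slice data[2:6] selects indices [2, 3, 4, 5] (2->19, 3->5, 4->15, 5->4), giving [19, 5, 15, 4]. So sub = [19, 5, 15, 4]. sub has length 4. The slice sub[::2] selects indices [0, 2] (0->19, 2->15), giving [19, 15].

[19, 15]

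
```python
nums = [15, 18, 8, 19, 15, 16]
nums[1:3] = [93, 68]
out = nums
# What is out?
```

nums starts as [15, 18, 8, 19, 15, 16] (length 6). The slice nums[1:3] covers indices [1, 2] with values [18, 8]. Replacing that slice with [93, 68] (same length) produces [15, 93, 68, 19, 15, 16].

[15, 93, 68, 19, 15, 16]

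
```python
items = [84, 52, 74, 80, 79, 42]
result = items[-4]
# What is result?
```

items has length 6. Negative index -4 maps to positive index 6 + (-4) = 2. items[2] = 74.

74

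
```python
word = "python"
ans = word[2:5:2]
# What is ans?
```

word has length 6. The slice word[2:5:2] selects indices [2, 4] (2->'t', 4->'o'), giving 'to'.

'to'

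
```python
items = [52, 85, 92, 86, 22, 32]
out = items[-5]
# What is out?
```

items has length 6. Negative index -5 maps to positive index 6 + (-5) = 1. items[1] = 85.

85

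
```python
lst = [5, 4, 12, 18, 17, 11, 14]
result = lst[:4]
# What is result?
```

lst has length 7. The slice lst[:4] selects indices [0, 1, 2, 3] (0->5, 1->4, 2->12, 3->18), giving [5, 4, 12, 18].

[5, 4, 12, 18]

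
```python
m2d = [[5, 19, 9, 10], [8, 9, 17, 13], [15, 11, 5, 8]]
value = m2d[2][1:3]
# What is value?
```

m2d[2] = [15, 11, 5, 8]. m2d[2] has length 4. The slice m2d[2][1:3] selects indices [1, 2] (1->11, 2->5), giving [11, 5].

[11, 5]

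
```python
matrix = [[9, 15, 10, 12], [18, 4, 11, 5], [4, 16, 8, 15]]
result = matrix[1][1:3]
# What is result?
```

matrix[1] = [18, 4, 11, 5]. matrix[1] has length 4. The slice matrix[1][1:3] selects indices [1, 2] (1->4, 2->11), giving [4, 11].

[4, 11]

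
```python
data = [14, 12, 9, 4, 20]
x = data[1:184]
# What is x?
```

data has length 5. The slice data[1:184] selects indices [1, 2, 3, 4] (1->12, 2->9, 3->4, 4->20), giving [12, 9, 4, 20].

[12, 9, 4, 20]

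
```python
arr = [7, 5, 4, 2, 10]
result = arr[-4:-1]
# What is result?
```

arr has length 5. The slice arr[-4:-1] selects indices [1, 2, 3] (1->5, 2->4, 3->2), giving [5, 4, 2].

[5, 4, 2]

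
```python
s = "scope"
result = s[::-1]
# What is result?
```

s has length 5. The slice s[::-1] selects indices [4, 3, 2, 1, 0] (4->'e', 3->'p', 2->'o', 1->'c', 0->'s'), giving 'epocs'.

'epocs'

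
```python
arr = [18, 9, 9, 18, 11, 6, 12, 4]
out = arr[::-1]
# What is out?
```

arr has length 8. The slice arr[::-1] selects indices [7, 6, 5, 4, 3, 2, 1, 0] (7->4, 6->12, 5->6, 4->11, 3->18, 2->9, 1->9, 0->18), giving [4, 12, 6, 11, 18, 9, 9, 18].

[4, 12, 6, 11, 18, 9, 9, 18]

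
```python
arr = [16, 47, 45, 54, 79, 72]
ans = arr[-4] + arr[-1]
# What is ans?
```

arr has length 6. Negative index -4 maps to positive index 6 + (-4) = 2. arr[2] = 45.
arr has length 6. Negative index -1 maps to positive index 6 + (-1) = 5. arr[5] = 72.
Sum: 45 + 72 = 117.

117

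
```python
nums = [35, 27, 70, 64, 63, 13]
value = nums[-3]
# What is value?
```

nums has length 6. Negative index -3 maps to positive index 6 + (-3) = 3. nums[3] = 64.

64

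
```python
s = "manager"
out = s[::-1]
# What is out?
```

s has length 7. The slice s[::-1] selects indices [6, 5, 4, 3, 2, 1, 0] (6->'r', 5->'e', 4->'g', 3->'a', 2->'n', 1->'a', 0->'m'), giving 'reganam'.

'reganam'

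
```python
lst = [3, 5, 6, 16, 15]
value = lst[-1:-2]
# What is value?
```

lst has length 5. The slice lst[-1:-2] resolves to an empty index range, so the result is [].

[]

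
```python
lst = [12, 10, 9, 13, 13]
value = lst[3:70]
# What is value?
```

lst has length 5. The slice lst[3:70] selects indices [3, 4] (3->13, 4->13), giving [13, 13].

[13, 13]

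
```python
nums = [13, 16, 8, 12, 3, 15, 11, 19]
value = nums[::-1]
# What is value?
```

nums has length 8. The slice nums[::-1] selects indices [7, 6, 5, 4, 3, 2, 1, 0] (7->19, 6->11, 5->15, 4->3, 3->12, 2->8, 1->16, 0->13), giving [19, 11, 15, 3, 12, 8, 16, 13].

[19, 11, 15, 3, 12, 8, 16, 13]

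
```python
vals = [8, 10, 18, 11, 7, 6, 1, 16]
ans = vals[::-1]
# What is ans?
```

vals has length 8. The slice vals[::-1] selects indices [7, 6, 5, 4, 3, 2, 1, 0] (7->16, 6->1, 5->6, 4->7, 3->11, 2->18, 1->10, 0->8), giving [16, 1, 6, 7, 11, 18, 10, 8].

[16, 1, 6, 7, 11, 18, 10, 8]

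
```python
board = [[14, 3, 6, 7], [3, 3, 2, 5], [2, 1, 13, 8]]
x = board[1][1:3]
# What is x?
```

board[1] = [3, 3, 2, 5]. board[1] has length 4. The slice board[1][1:3] selects indices [1, 2] (1->3, 2->2), giving [3, 2].

[3, 2]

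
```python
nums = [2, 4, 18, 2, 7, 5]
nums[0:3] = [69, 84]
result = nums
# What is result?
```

nums starts as [2, 4, 18, 2, 7, 5] (length 6). The slice nums[0:3] covers indices [0, 1, 2] with values [2, 4, 18]. Replacing that slice with [69, 84] (different length) produces [69, 84, 2, 7, 5].

[69, 84, 2, 7, 5]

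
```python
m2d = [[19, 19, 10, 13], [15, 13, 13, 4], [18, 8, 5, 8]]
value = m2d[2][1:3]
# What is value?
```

m2d[2] = [18, 8, 5, 8]. m2d[2] has length 4. The slice m2d[2][1:3] selects indices [1, 2] (1->8, 2->5), giving [8, 5].

[8, 5]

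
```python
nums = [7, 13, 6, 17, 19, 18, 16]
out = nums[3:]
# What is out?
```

nums has length 7. The slice nums[3:] selects indices [3, 4, 5, 6] (3->17, 4->19, 5->18, 6->16), giving [17, 19, 18, 16].

[17, 19, 18, 16]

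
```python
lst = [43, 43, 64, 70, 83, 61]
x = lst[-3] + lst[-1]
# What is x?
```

lst has length 6. Negative index -3 maps to positive index 6 + (-3) = 3. lst[3] = 70.
lst has length 6. Negative index -1 maps to positive index 6 + (-1) = 5. lst[5] = 61.
Sum: 70 + 61 = 131.

131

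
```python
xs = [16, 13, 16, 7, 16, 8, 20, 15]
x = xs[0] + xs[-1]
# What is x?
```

xs has length 8. xs[0] = 16.
xs has length 8. Negative index -1 maps to positive index 8 + (-1) = 7. xs[7] = 15.
Sum: 16 + 15 = 31.

31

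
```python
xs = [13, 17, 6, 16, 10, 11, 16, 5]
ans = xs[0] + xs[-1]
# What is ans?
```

xs has length 8. xs[0] = 13.
xs has length 8. Negative index -1 maps to positive index 8 + (-1) = 7. xs[7] = 5.
Sum: 13 + 5 = 18.

18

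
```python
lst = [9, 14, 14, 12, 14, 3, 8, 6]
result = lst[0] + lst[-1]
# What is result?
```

lst has length 8. lst[0] = 9.
lst has length 8. Negative index -1 maps to positive index 8 + (-1) = 7. lst[7] = 6.
Sum: 9 + 6 = 15.

15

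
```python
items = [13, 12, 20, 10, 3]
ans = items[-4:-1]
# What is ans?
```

items has length 5. The slice items[-4:-1] selects indices [1, 2, 3] (1->12, 2->20, 3->10), giving [12, 20, 10].

[12, 20, 10]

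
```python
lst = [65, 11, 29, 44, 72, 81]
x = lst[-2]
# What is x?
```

lst has length 6. Negative index -2 maps to positive index 6 + (-2) = 4. lst[4] = 72.

72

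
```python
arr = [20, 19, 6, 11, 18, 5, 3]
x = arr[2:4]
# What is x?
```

arr has length 7. The slice arr[2:4] selects indices [2, 3] (2->6, 3->11), giving [6, 11].

[6, 11]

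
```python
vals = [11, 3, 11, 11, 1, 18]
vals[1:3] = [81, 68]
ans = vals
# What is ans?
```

vals starts as [11, 3, 11, 11, 1, 18] (length 6). The slice vals[1:3] covers indices [1, 2] with values [3, 11]. Replacing that slice with [81, 68] (same length) produces [11, 81, 68, 11, 1, 18].

[11, 81, 68, 11, 1, 18]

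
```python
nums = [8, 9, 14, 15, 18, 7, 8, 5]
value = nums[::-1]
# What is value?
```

nums has length 8. The slice nums[::-1] selects indices [7, 6, 5, 4, 3, 2, 1, 0] (7->5, 6->8, 5->7, 4->18, 3->15, 2->14, 1->9, 0->8), giving [5, 8, 7, 18, 15, 14, 9, 8].

[5, 8, 7, 18, 15, 14, 9, 8]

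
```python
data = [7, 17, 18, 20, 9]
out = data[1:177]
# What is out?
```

data has length 5. The slice data[1:177] selects indices [1, 2, 3, 4] (1->17, 2->18, 3->20, 4->9), giving [17, 18, 20, 9].

[17, 18, 20, 9]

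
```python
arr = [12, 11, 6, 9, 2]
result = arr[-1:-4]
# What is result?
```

arr has length 5. The slice arr[-1:-4] resolves to an empty index range, so the result is [].

[]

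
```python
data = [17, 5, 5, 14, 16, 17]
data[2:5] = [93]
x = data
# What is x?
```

data starts as [17, 5, 5, 14, 16, 17] (length 6). The slice data[2:5] covers indices [2, 3, 4] with values [5, 14, 16]. Replacing that slice with [93] (different length) produces [17, 5, 93, 17].

[17, 5, 93, 17]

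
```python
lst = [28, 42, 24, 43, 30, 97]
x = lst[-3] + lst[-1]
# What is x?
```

lst has length 6. Negative index -3 maps to positive index 6 + (-3) = 3. lst[3] = 43.
lst has length 6. Negative index -1 maps to positive index 6 + (-1) = 5. lst[5] = 97.
Sum: 43 + 97 = 140.

140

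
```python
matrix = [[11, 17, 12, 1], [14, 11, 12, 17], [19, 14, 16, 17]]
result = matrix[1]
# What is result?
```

matrix has 3 rows. Row 1 is [14, 11, 12, 17].

[14, 11, 12, 17]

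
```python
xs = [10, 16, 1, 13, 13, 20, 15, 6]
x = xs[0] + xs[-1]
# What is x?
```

xs has length 8. xs[0] = 10.
xs has length 8. Negative index -1 maps to positive index 8 + (-1) = 7. xs[7] = 6.
Sum: 10 + 6 = 16.

16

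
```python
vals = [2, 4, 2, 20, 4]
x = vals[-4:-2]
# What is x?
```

vals has length 5. The slice vals[-4:-2] selects indices [1, 2] (1->4, 2->2), giving [4, 2].

[4, 2]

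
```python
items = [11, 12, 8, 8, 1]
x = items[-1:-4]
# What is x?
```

items has length 5. The slice items[-1:-4] resolves to an empty index range, so the result is [].

[]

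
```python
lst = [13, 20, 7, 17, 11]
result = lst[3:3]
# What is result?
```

lst has length 5. The slice lst[3:3] resolves to an empty index range, so the result is [].

[]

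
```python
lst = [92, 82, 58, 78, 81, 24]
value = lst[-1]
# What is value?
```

lst has length 6. Negative index -1 maps to positive index 6 + (-1) = 5. lst[5] = 24.

24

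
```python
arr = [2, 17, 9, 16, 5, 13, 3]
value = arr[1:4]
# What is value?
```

arr has length 7. The slice arr[1:4] selects indices [1, 2, 3] (1->17, 2->9, 3->16), giving [17, 9, 16].

[17, 9, 16]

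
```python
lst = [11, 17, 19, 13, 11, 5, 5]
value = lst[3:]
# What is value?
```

lst has length 7. The slice lst[3:] selects indices [3, 4, 5, 6] (3->13, 4->11, 5->5, 6->5), giving [13, 11, 5, 5].

[13, 11, 5, 5]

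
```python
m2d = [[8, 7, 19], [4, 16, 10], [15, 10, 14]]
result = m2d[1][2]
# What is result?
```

m2d[1] = [4, 16, 10]. Taking column 2 of that row yields 10.

10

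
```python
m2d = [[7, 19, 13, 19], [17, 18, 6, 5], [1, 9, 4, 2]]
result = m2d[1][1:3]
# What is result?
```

m2d[1] = [17, 18, 6, 5]. m2d[1] has length 4. The slice m2d[1][1:3] selects indices [1, 2] (1->18, 2->6), giving [18, 6].

[18, 6]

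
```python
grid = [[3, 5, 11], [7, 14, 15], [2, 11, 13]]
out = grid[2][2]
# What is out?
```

grid[2] = [2, 11, 13]. Taking column 2 of that row yields 13.

13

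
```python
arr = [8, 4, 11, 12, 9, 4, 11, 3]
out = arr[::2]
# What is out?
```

arr has length 8. The slice arr[::2] selects indices [0, 2, 4, 6] (0->8, 2->11, 4->9, 6->11), giving [8, 11, 9, 11].

[8, 11, 9, 11]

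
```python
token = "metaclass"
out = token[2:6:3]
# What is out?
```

token has length 9. The slice token[2:6:3] selects indices [2, 5] (2->'t', 5->'l'), giving 'tl'.

'tl'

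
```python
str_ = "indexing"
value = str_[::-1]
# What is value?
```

str_ has length 8. The slice str_[::-1] selects indices [7, 6, 5, 4, 3, 2, 1, 0] (7->'g', 6->'n', 5->'i', 4->'x', 3->'e', 2->'d', 1->'n', 0->'i'), giving 'gnixedni'.

'gnixedni'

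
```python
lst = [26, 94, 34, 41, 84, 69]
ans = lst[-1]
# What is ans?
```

lst has length 6. Negative index -1 maps to positive index 6 + (-1) = 5. lst[5] = 69.

69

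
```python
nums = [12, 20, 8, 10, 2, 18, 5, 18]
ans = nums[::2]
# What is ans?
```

nums has length 8. The slice nums[::2] selects indices [0, 2, 4, 6] (0->12, 2->8, 4->2, 6->5), giving [12, 8, 2, 5].

[12, 8, 2, 5]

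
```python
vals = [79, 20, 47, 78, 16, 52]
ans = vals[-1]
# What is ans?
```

vals has length 6. Negative index -1 maps to positive index 6 + (-1) = 5. vals[5] = 52.

52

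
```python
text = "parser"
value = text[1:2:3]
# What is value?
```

text has length 6. The slice text[1:2:3] selects indices [1] (1->'a'), giving 'a'.

'a'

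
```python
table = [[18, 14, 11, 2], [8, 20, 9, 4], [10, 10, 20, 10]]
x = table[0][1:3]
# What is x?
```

table[0] = [18, 14, 11, 2]. table[0] has length 4. The slice table[0][1:3] selects indices [1, 2] (1->14, 2->11), giving [14, 11].

[14, 11]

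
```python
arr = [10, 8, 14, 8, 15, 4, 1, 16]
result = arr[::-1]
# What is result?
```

arr has length 8. The slice arr[::-1] selects indices [7, 6, 5, 4, 3, 2, 1, 0] (7->16, 6->1, 5->4, 4->15, 3->8, 2->14, 1->8, 0->10), giving [16, 1, 4, 15, 8, 14, 8, 10].

[16, 1, 4, 15, 8, 14, 8, 10]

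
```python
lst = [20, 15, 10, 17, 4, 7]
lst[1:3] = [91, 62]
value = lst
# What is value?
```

lst starts as [20, 15, 10, 17, 4, 7] (length 6). The slice lst[1:3] covers indices [1, 2] with values [15, 10]. Replacing that slice with [91, 62] (same length) produces [20, 91, 62, 17, 4, 7].

[20, 91, 62, 17, 4, 7]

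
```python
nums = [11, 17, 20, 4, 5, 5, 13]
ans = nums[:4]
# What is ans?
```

nums has length 7. The slice nums[:4] selects indices [0, 1, 2, 3] (0->11, 1->17, 2->20, 3->4), giving [11, 17, 20, 4].

[11, 17, 20, 4]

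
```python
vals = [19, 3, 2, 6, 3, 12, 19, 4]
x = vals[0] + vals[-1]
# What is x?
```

vals has length 8. vals[0] = 19.
vals has length 8. Negative index -1 maps to positive index 8 + (-1) = 7. vals[7] = 4.
Sum: 19 + 4 = 23.

23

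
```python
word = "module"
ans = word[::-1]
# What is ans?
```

word has length 6. The slice word[::-1] selects indices [5, 4, 3, 2, 1, 0] (5->'e', 4->'l', 3->'u', 2->'d', 1->'o', 0->'m'), giving 'eludom'.

'eludom'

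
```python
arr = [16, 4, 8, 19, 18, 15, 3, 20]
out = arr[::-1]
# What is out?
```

arr has length 8. The slice arr[::-1] selects indices [7, 6, 5, 4, 3, 2, 1, 0] (7->20, 6->3, 5->15, 4->18, 3->19, 2->8, 1->4, 0->16), giving [20, 3, 15, 18, 19, 8, 4, 16].

[20, 3, 15, 18, 19, 8, 4, 16]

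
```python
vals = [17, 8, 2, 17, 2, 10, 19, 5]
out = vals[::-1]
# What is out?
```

vals has length 8. The slice vals[::-1] selects indices [7, 6, 5, 4, 3, 2, 1, 0] (7->5, 6->19, 5->10, 4->2, 3->17, 2->2, 1->8, 0->17), giving [5, 19, 10, 2, 17, 2, 8, 17].

[5, 19, 10, 2, 17, 2, 8, 17]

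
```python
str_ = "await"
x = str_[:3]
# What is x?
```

str_ has length 5. The slice str_[:3] selects indices [0, 1, 2] (0->'a', 1->'w', 2->'a'), giving 'awa'.

'awa'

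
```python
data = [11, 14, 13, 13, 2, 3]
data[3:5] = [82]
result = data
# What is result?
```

data starts as [11, 14, 13, 13, 2, 3] (length 6). The slice data[3:5] covers indices [3, 4] with values [13, 2]. Replacing that slice with [82] (different length) produces [11, 14, 13, 82, 3].

[11, 14, 13, 82, 3]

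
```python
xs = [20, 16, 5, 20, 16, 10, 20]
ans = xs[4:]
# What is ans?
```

xs has length 7. The slice xs[4:] selects indices [4, 5, 6] (4->16, 5->10, 6->20), giving [16, 10, 20].

[16, 10, 20]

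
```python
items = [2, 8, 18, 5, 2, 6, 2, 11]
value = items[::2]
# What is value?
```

items has length 8. The slice items[::2] selects indices [0, 2, 4, 6] (0->2, 2->18, 4->2, 6->2), giving [2, 18, 2, 2].

[2, 18, 2, 2]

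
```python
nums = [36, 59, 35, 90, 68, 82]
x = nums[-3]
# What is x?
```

nums has length 6. Negative index -3 maps to positive index 6 + (-3) = 3. nums[3] = 90.

90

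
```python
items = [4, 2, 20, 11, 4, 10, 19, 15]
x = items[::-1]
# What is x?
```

items has length 8. The slice items[::-1] selects indices [7, 6, 5, 4, 3, 2, 1, 0] (7->15, 6->19, 5->10, 4->4, 3->11, 2->20, 1->2, 0->4), giving [15, 19, 10, 4, 11, 20, 2, 4].

[15, 19, 10, 4, 11, 20, 2, 4]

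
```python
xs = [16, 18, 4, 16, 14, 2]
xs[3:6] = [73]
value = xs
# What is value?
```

xs starts as [16, 18, 4, 16, 14, 2] (length 6). The slice xs[3:6] covers indices [3, 4, 5] with values [16, 14, 2]. Replacing that slice with [73] (different length) produces [16, 18, 4, 73].

[16, 18, 4, 73]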